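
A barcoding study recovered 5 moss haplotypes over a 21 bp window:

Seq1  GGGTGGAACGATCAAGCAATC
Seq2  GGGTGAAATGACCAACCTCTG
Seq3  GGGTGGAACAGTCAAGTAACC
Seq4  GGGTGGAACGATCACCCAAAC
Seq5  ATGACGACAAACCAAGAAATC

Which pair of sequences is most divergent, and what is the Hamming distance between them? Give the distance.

Pairwise Hamming distances:
  Seq1 vs Seq2: 7
  Seq1 vs Seq3: 4
  Seq1 vs Seq4: 3
  Seq1 vs Seq5: 9
  Seq2 vs Seq3: 11
  Seq2 vs Seq4: 8
  Seq2 vs Seq5: 13
  Seq3 vs Seq4: 6
  Seq3 vs Seq5: 10
  Seq4 vs Seq5: 12
The largest is 13, between Seq2 and Seq5.

13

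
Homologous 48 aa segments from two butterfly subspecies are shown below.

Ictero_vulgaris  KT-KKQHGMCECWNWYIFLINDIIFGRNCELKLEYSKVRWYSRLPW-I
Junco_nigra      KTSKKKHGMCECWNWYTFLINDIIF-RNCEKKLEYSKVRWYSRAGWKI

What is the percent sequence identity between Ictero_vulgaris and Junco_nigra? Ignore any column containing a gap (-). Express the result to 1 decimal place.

88.9%

Excluding the 3 gap columns leaves 45 comparable sites.
The sequences differ at positions 6 (Q/K), 17 (I/T), 31 (L/K), 44 (L/A), 45 (P/G).
40 of the 45 comparable sites match, so the percent identity is 40/45 × 100 = 88.9%.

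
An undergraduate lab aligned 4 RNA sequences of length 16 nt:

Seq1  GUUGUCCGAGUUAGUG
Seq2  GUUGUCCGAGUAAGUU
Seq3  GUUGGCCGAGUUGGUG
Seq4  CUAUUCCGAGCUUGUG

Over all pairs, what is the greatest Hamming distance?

7

Pairwise Hamming distances:
  Seq1 vs Seq2: 2
  Seq1 vs Seq3: 2
  Seq1 vs Seq4: 5
  Seq2 vs Seq3: 4
  Seq2 vs Seq4: 7
  Seq3 vs Seq4: 6
The largest is 7, between Seq2 and Seq4.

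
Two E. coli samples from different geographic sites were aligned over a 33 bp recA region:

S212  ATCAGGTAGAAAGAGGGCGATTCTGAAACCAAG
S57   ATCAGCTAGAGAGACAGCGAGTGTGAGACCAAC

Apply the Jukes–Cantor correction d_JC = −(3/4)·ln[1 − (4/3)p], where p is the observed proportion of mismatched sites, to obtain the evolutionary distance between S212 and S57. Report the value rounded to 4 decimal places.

0.2928

Differing sites — 6:G/C; 11:A/G; 15:G/C; 16:G/A; 21:T/G; 23:C/G; 27:A/G; 33:G/C.
p = 8/33 = 0.242424.
d = −0.75 · ln(1 − (4/3)·0.242424) = −0.75 · ln(0.676768) = −0.75 · (-0.390427) = 0.2928.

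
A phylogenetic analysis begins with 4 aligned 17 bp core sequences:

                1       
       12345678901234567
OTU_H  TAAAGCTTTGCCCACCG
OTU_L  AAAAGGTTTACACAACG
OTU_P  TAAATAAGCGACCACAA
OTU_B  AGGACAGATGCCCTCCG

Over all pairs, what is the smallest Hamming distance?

Pairwise Hamming distances:
  OTU_H vs OTU_L: 5
  OTU_H vs OTU_P: 8
  OTU_H vs OTU_B: 8
  OTU_L vs OTU_P: 12
  OTU_L vs OTU_B: 10
  OTU_P vs OTU_B: 11
The smallest is 5, between OTU_H and OTU_L.

5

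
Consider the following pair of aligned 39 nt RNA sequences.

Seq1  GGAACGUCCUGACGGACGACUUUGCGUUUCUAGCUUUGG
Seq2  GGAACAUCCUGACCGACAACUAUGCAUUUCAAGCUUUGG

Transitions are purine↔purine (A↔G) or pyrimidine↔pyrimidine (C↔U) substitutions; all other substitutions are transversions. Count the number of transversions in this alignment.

3

The sequences differ at positions 6 (G/A, transition), 14 (G/C, transversion), 18 (G/A, transition), 22 (U/A, transversion), 26 (G/A, transition), 31 (U/A, transversion).
Of the 6 differences, 3 transitions and 3 transversions, so the answer is 3.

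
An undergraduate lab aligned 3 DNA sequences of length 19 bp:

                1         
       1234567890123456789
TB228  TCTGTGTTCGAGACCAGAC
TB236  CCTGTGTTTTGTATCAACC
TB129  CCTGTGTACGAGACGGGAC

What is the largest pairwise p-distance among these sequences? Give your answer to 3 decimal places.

Pairwise Hamming distances:
  TB228 vs TB236: 8
  TB228 vs TB129: 4
  TB236 vs TB129: 10
The largest is 10 mismatches, between TB236 and TB129; p = 10/19 = 0.526.

0.526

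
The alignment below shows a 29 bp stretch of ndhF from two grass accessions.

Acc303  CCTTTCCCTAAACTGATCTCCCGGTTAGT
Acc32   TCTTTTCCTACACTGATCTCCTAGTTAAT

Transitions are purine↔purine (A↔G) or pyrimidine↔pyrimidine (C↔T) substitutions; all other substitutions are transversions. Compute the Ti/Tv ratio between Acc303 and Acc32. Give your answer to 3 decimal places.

The sequences differ at positions 1 (C/T, transition), 6 (C/T, transition), 11 (A/C, transversion), 22 (C/T, transition), 23 (G/A, transition), 28 (G/A, transition).
Of the 6 differences, 5 transitions and 1 transversion, so Ti/Tv = 5/1 = 5.000.

5.000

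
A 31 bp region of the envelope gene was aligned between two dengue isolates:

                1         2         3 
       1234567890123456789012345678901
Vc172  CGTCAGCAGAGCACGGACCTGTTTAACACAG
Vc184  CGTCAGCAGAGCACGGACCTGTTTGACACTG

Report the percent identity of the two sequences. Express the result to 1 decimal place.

93.5%

The sequences differ at positions 25 (A/G), 30 (A/T).
29 of the 31 sites match, so the percent identity is 29/31 × 100 = 93.5%.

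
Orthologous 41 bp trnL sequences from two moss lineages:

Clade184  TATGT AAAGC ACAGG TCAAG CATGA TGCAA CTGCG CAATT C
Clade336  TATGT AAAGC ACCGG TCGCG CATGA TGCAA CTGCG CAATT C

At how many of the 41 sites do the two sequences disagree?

3

Mismatches occur at site 13 (A→C), site 18 (A→G), site 19 (A→C).
That gives 3 mismatches out of 41 aligned sites, so the Hamming distance is 3.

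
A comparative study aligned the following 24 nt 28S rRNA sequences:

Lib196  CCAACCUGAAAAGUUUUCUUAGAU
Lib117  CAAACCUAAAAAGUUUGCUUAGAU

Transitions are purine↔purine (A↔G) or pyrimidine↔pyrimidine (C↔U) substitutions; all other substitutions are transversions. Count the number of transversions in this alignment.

2

The sequences differ at positions 2 (C/A, transversion), 8 (G/A, transition), 17 (U/G, transversion).
Of the 3 differences, 1 transition and 2 transversions, so the answer is 2.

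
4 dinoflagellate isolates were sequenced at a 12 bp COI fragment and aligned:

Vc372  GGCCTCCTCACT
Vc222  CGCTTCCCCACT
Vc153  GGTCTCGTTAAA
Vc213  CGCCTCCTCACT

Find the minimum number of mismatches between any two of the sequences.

1

Pairwise Hamming distances:
  Vc372 vs Vc222: 3
  Vc372 vs Vc153: 5
  Vc372 vs Vc213: 1
  Vc222 vs Vc153: 8
  Vc222 vs Vc213: 2
  Vc153 vs Vc213: 6
The smallest is 1, between Vc372 and Vc213.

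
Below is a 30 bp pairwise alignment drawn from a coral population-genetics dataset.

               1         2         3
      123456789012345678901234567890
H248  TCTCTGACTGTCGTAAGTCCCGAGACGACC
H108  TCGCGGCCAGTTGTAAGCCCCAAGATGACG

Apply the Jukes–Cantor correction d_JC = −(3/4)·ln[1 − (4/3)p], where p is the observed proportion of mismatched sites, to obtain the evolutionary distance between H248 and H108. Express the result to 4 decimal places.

0.3831

Mismatches occur at site 3 (T/G), site 5 (T/G), site 7 (A/C), site 9 (T/A), site 12 (C/T), site 18 (T/C), site 22 (G/A), site 26 (C/T), site 30 (C/G).
p = 9/30 = 0.300000.
d = −0.75 · ln(1 − (4/3)·0.300000) = −0.75 · ln(0.600000) = −0.75 · (-0.510826) = 0.3831.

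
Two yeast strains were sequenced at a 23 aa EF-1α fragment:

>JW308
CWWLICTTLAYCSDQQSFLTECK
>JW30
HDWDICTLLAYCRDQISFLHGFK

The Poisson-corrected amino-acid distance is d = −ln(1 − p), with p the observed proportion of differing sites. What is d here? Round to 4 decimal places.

0.4964

Mismatches occur at site 1 (C/H), site 2 (W/D), site 4 (L/D), site 8 (T/L), site 13 (S/R), site 16 (Q/I), site 20 (T/H), site 21 (E/G), site 22 (C/F).
p = 9/23 = 0.391304.
d = −ln(1 − 0.391304) = −ln(0.608696) = 0.4964.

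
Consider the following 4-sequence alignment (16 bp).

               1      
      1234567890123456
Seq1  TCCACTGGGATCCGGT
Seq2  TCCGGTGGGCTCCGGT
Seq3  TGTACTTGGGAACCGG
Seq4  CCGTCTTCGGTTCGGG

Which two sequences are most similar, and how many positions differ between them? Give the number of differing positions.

Pairwise Hamming distances:
  Seq1 vs Seq2: 3
  Seq1 vs Seq3: 8
  Seq1 vs Seq4: 8
  Seq2 vs Seq3: 10
  Seq2 vs Seq4: 9
  Seq3 vs Seq4: 8
The smallest is 3, between Seq1 and Seq2.

3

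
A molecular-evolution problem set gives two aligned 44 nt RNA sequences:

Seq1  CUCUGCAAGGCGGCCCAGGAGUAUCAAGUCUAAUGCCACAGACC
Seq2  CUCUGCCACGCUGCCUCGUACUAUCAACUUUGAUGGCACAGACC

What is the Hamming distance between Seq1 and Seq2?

11

The sequences differ at positions 7 (A/C), 9 (G/C), 12 (G/U), 16 (C/U), 17 (A/C), 19 (G/U), 21 (G/C), 28 (G/C), 30 (C/U), 32 (A/G), 36 (C/G).
That gives 11 mismatches out of 44 aligned sites, so the Hamming distance is 11.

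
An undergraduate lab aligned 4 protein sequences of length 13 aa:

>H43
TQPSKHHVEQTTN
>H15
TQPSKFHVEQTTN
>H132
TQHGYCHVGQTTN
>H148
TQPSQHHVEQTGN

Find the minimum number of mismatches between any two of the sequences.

Pairwise Hamming distances:
  H43 vs H15: 1
  H43 vs H132: 5
  H43 vs H148: 2
  H15 vs H132: 5
  H15 vs H148: 3
  H132 vs H148: 6
The smallest is 1, between H43 and H15.

1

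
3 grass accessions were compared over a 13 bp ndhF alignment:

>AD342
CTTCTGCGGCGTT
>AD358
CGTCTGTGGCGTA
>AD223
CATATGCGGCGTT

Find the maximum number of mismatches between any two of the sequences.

4

Pairwise Hamming distances:
  AD342 vs AD358: 3
  AD342 vs AD223: 2
  AD358 vs AD223: 4
The largest is 4, between AD358 and AD223.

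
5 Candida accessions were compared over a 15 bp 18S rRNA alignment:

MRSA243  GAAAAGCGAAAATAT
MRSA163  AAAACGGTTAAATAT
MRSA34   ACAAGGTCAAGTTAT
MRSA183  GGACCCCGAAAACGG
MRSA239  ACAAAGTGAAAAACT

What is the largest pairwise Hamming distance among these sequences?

12

Pairwise Hamming distances:
  MRSA243 vs MRSA163: 5
  MRSA243 vs MRSA34: 7
  MRSA243 vs MRSA183: 7
  MRSA243 vs MRSA239: 5
  MRSA163 vs MRSA34: 7
  MRSA163 vs MRSA183: 10
  MRSA163 vs MRSA239: 7
  MRSA34 vs MRSA183: 12
  MRSA34 vs MRSA239: 6
  MRSA183 vs MRSA239: 9
The largest is 12, between MRSA34 and MRSA183.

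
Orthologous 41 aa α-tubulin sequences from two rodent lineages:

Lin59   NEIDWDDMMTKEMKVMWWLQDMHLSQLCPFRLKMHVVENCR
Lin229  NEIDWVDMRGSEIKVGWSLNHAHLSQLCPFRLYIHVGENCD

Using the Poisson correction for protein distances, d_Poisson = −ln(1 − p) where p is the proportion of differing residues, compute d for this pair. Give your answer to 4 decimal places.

Mismatches occur at site 6 (D↔V), site 9 (M↔R), site 10 (T↔G), site 11 (K↔S), site 13 (M↔I), site 16 (M↔G), site 18 (W↔S), site 20 (Q↔N), site 21 (D↔H), site 22 (M↔A), site 33 (K↔Y), site 34 (M↔I), site 37 (V↔G), site 41 (R↔D).
p = 14/41 = 0.341463.
d = −ln(1 − 0.341463) = −ln(0.658537) = 0.4177.

0.4177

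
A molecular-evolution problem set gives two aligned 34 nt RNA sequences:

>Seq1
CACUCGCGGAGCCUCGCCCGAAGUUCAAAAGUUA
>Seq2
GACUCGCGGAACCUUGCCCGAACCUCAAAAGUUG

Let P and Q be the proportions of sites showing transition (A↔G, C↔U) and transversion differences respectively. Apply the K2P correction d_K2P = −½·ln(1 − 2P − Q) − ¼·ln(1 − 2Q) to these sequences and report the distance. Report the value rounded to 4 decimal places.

Mismatches occur at site 1 (C→G, transversion), site 11 (G→A, transition), site 15 (C→U, transition), site 23 (G→C, transversion), site 24 (U→C, transition), site 34 (A→G, transition).
Of the 6 differences, 4 transitions and 2 transversions over 34 sites: P = 4/34 = 0.117647, Q = 2/34 = 0.058824.
d = −0.5·ln(0.705882) − 0.25·ln(0.882352) = −0.5·(-0.348307) − 0.25·(-0.125164) = 0.2054.

0.2054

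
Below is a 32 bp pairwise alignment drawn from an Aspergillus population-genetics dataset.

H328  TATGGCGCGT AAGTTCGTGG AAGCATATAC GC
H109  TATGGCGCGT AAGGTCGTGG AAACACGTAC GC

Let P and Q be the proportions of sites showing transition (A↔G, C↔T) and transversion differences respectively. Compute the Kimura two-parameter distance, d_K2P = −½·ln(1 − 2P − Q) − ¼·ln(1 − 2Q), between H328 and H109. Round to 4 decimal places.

0.1396

Differing sites — 14:T/G (Tv); 23:G/A (Ti); 26:T/C (Ti); 27:A/G (Ti).
Of the 4 differences, 3 transitions and 1 transversion over 32 sites: P = 3/32 = 0.093750, Q = 1/32 = 0.031250.
d = −0.5·ln(0.781250) − 0.25·ln(0.937500) = −0.5·(-0.246860) − 0.25·(-0.064539) = 0.1396.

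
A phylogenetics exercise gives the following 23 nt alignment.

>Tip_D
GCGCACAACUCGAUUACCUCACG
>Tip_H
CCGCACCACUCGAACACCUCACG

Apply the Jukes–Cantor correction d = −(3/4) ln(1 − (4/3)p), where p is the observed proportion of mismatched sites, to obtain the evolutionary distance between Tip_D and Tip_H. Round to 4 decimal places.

Mismatches occur at site 1 (G/C), site 7 (A/C), site 14 (U/A), site 15 (U/C).
p = 4/23 = 0.173913.
d = −0.75 · ln(1 − (4/3)·0.173913) = −0.75 · ln(0.768116) = −0.75 · (-0.263815) = 0.1979.

0.1979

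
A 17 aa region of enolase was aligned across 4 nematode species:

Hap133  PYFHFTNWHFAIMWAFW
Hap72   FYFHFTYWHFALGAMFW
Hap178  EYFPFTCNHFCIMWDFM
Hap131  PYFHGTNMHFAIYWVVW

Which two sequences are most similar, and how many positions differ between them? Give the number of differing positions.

Pairwise Hamming distances:
  Hap133 vs Hap72: 6
  Hap133 vs Hap178: 7
  Hap133 vs Hap131: 5
  Hap72 vs Hap178: 10
  Hap72 vs Hap131: 9
  Hap178 vs Hap131: 10
The smallest is 5, between Hap133 and Hap131.

5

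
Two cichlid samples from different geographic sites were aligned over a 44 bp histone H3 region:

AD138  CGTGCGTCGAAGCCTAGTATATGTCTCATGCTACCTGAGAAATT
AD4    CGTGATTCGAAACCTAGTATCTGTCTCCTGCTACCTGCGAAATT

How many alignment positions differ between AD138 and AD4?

The sequences differ at positions 5 (C/A), 6 (G/T), 12 (G/A), 21 (A/C), 28 (A/C), 38 (A/C).
That gives 6 mismatches out of 44 aligned sites, so the Hamming distance is 6.

6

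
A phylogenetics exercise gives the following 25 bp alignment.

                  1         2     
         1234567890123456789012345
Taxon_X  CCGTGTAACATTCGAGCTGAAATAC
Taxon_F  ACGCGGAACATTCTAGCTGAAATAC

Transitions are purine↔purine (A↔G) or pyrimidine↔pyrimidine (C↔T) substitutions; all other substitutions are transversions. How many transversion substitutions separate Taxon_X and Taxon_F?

Differing sites — 1:C/A (Tv); 4:T/C (Ti); 6:T/G (Tv); 14:G/T (Tv).
Of the 4 differences, 1 transition and 3 transversions, so the answer is 3.

3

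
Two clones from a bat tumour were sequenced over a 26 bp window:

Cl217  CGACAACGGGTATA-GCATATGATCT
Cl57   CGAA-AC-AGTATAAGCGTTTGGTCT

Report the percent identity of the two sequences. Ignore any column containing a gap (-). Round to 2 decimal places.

Excluding the 3 gap columns leaves 23 comparable sites.
The sequences differ at positions 4 (C/A), 9 (G/A), 18 (A/G), 20 (A/T), 23 (A/G).
18 of the 23 comparable sites match, so the percent identity is 18/23 × 100 = 78.26%.

78.26%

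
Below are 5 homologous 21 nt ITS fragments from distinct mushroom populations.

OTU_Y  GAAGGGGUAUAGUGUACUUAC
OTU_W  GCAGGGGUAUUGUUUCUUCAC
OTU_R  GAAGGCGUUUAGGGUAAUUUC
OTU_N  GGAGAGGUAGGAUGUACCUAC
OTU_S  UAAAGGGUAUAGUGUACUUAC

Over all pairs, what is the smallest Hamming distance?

Pairwise Hamming distances:
  OTU_Y vs OTU_W: 6
  OTU_Y vs OTU_R: 5
  OTU_Y vs OTU_N: 6
  OTU_Y vs OTU_S: 2
  OTU_W vs OTU_R: 10
  OTU_W vs OTU_N: 10
  OTU_W vs OTU_S: 8
  OTU_R vs OTU_N: 11
  OTU_R vs OTU_S: 7
  OTU_N vs OTU_S: 8
The smallest is 2, between OTU_Y and OTU_S.

2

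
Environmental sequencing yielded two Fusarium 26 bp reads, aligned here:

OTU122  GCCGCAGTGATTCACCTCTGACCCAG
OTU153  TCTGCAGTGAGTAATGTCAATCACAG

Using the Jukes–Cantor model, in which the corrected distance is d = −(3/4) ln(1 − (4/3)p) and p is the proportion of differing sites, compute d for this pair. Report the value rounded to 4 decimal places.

Differing sites — 1:G/T; 3:C/T; 11:T/G; 13:C/A; 15:C/T; 16:C/G; 19:T/A; 20:G/A; 21:A/T; 23:C/A.
p = 10/26 = 0.384615.
d = −0.75 · ln(1 − (4/3)·0.384615) = −0.75 · ln(0.487180) = −0.75 · (-0.719122) = 0.5393.

0.5393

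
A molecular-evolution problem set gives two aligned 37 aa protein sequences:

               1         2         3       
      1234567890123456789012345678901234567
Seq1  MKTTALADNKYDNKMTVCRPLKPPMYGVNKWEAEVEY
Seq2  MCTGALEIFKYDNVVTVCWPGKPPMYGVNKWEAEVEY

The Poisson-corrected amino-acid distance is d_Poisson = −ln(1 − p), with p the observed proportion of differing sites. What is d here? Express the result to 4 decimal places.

0.2787

Differing sites — 2:K/C; 4:T/G; 7:A/E; 8:D/I; 9:N/F; 14:K/V; 15:M/V; 19:R/W; 21:L/G.
p = 9/37 = 0.243243.
d = −ln(1 − 0.243243) = −ln(0.756757) = 0.2787.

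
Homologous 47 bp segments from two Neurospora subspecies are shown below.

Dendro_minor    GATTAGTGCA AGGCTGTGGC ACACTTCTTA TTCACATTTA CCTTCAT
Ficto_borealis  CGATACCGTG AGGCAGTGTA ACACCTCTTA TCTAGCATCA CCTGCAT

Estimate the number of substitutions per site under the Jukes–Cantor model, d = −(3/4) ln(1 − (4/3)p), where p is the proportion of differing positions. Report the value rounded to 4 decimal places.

0.5360

Differing sites — 1:G/C; 2:A/G; 3:T/A; 6:G/C; 7:T/C; 9:C/T; 10:A/G; 15:T/A; 19:G/T; 20:C/A; 25:T/C; 32:T/C; 33:C/T; 35:C/G; 36:A/C; 37:T/A; 39:T/C; 44:T/G.
p = 18/47 = 0.382979.
d = −0.75 · ln(1 − (4/3)·0.382979) = −0.75 · ln(0.489361) = −0.75 · (-0.714655) = 0.5360.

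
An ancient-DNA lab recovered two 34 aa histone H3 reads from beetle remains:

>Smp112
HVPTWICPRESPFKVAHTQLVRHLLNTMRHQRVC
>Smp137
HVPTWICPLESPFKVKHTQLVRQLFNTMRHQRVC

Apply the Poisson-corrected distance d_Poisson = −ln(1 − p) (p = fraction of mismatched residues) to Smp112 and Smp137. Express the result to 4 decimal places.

The sequences differ at positions 9 (R/L), 16 (A/K), 23 (H/Q), 25 (L/F).
p = 4/34 = 0.117647.
d = −ln(1 − 0.117647) = −ln(0.882353) = 0.1252.

0.1252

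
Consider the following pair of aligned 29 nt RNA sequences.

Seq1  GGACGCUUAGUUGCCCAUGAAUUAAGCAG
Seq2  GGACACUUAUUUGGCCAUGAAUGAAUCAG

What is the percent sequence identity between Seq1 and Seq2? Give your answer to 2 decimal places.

The sequences differ at positions 5 (G/A), 10 (G/U), 14 (C/G), 23 (U/G), 26 (G/U).
24 of the 29 sites match, so the percent identity is 24/29 × 100 = 82.76%.

82.76%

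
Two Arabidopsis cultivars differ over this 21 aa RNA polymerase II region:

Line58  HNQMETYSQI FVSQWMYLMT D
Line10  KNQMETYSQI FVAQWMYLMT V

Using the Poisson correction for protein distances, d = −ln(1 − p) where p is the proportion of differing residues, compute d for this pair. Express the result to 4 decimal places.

The sequences differ at positions 1 (H/K), 13 (S/A), 21 (D/V).
p = 3/21 = 0.142857.
d = −ln(1 − 0.142857) = −ln(0.857143) = 0.1542.

0.1542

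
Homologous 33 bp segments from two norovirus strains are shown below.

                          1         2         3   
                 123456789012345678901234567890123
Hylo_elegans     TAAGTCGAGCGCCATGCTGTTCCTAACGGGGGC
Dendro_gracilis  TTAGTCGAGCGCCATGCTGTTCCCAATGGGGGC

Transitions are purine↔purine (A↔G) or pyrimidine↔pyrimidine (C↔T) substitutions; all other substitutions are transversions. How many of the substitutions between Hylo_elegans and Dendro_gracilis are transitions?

Mismatches occur at site 2 (A/T, transversion), site 24 (T/C, transition), site 27 (C/T, transition).
Of the 3 differences, 2 transitions and 1 transversion, so the answer is 2.

2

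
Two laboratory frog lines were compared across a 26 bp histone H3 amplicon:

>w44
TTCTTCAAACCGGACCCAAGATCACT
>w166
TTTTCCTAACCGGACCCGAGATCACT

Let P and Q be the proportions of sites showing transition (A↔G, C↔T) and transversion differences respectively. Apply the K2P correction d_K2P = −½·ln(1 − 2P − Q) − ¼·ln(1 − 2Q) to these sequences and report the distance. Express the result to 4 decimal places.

0.1768

Mismatches occur at site 3 (C/T, transition), site 5 (T/C, transition), site 7 (A/T, transversion), site 18 (A/G, transition).
Of the 4 differences, 3 transitions and 1 transversion over 26 sites: P = 3/26 = 0.115385, Q = 1/26 = 0.038462.
d = −0.5·ln(0.730768) − 0.25·ln(0.923076) = −0.5·(-0.313659) − 0.25·(-0.080044) = 0.1768.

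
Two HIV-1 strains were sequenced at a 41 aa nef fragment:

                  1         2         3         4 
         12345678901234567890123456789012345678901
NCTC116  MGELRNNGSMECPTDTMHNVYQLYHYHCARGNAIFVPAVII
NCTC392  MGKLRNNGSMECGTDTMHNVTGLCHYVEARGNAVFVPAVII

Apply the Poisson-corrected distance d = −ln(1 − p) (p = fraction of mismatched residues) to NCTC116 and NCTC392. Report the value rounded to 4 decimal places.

0.2171

The sequences differ at positions 3 (E/K), 13 (P/G), 21 (Y/T), 22 (Q/G), 24 (Y/C), 27 (H/V), 28 (C/E), 34 (I/V).
p = 8/41 = 0.195122.
d = −ln(1 − 0.195122) = −ln(0.804878) = 0.2171.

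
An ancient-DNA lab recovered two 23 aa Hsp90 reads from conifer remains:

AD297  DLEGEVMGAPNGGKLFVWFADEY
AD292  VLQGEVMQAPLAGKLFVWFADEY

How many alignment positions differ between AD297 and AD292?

5

Mismatches occur at site 1 (D/V), site 3 (E/Q), site 8 (G/Q), site 11 (N/L), site 12 (G/A).
That gives 5 mismatches out of 23 aligned sites, so the Hamming distance is 5.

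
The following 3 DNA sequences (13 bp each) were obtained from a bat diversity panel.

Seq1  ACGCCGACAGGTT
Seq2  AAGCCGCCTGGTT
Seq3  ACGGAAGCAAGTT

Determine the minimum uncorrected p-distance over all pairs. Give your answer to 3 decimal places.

Pairwise Hamming distances:
  Seq1 vs Seq2: 3
  Seq1 vs Seq3: 5
  Seq2 vs Seq3: 7
The smallest is 3 mismatches, between Seq1 and Seq2; p = 3/13 = 0.231.

0.231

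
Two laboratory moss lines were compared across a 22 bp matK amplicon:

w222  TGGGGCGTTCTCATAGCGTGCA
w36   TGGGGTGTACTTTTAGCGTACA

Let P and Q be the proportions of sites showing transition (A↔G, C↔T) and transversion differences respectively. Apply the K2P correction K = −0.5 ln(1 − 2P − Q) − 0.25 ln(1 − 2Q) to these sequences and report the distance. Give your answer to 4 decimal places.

Differing sites — 6:C/T (Ti); 9:T/A (Tv); 12:C/T (Ti); 13:A/T (Tv); 20:G/A (Ti).
Of the 5 differences, 3 transitions and 2 transversions over 22 sites: P = 3/22 = 0.136364, Q = 2/22 = 0.090909.
d = −0.5·ln(0.636363) − 0.25·ln(0.818182) = −0.5·(-0.451986) − 0.25·(-0.200670) = 0.2762.

0.2762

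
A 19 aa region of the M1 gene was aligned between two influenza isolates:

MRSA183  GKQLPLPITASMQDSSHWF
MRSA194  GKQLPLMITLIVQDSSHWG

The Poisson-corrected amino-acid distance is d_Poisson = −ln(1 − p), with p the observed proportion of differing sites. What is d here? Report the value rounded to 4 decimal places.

0.3054

Mismatches occur at site 7 (P/M), site 10 (A/L), site 11 (S/I), site 12 (M/V), site 19 (F/G).
p = 5/19 = 0.263158.
d = −ln(1 − 0.263158) = −ln(0.736842) = 0.3054.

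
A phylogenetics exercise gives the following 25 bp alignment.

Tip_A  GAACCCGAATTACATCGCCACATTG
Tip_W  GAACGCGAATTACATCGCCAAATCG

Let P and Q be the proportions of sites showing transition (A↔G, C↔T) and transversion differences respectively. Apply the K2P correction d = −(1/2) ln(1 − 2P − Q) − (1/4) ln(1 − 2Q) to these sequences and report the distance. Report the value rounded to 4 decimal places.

Differing sites — 5:C/G (Tv); 21:C/A (Tv); 24:T/C (Ti).
Of the 3 differences, 1 transition and 2 transversions over 25 sites: P = 1/25 = 0.040000, Q = 2/25 = 0.080000.
d = −0.5·ln(0.840000) − 0.25·ln(0.840000) = −0.5·(-0.174353) − 0.25·(-0.174353) = 0.1308.

0.1308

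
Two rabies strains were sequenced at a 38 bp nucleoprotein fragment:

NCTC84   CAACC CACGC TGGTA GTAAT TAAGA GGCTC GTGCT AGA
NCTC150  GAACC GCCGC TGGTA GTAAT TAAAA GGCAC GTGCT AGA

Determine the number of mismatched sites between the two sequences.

Mismatches occur at site 1 (C→G), site 6 (C→G), site 7 (A→C), site 24 (G→A), site 29 (T→A).
That gives 5 mismatches out of 38 aligned sites, so the Hamming distance is 5.

5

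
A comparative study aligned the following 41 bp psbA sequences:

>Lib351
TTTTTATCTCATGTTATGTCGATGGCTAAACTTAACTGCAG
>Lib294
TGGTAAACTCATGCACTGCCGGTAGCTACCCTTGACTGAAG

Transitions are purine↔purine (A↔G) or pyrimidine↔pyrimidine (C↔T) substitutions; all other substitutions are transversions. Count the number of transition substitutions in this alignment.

5

Mismatches occur at site 2 (T→G, transversion), site 3 (T→G, transversion), site 5 (T→A, transversion), site 7 (T→A, transversion), site 14 (T→C, transition), site 15 (T→A, transversion), site 16 (A→C, transversion), site 19 (T→C, transition), site 22 (A→G, transition), site 24 (G→A, transition), site 29 (A→C, transversion), site 30 (A→C, transversion), site 34 (A→G, transition), site 39 (C→A, transversion).
Of the 14 differences, 5 transitions and 9 transversions, so the answer is 5.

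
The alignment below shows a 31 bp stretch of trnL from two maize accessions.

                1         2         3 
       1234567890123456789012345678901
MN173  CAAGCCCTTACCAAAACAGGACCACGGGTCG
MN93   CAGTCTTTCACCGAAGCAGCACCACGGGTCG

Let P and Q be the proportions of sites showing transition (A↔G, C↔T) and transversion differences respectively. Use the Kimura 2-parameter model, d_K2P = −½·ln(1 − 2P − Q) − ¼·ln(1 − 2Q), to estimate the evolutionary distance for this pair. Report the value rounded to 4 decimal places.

0.3349

Mismatches occur at site 3 (A/G, transition), site 4 (G/T, transversion), site 6 (C/T, transition), site 7 (C/T, transition), site 9 (T/C, transition), site 13 (A/G, transition), site 16 (A/G, transition), site 20 (G/C, transversion).
Of the 8 differences, 6 transitions and 2 transversions over 31 sites: P = 6/31 = 0.193548, Q = 2/31 = 0.064516.
d = −0.5·ln(0.548388) − 0.25·ln(0.870968) = −0.5·(-0.600772) − 0.25·(-0.138150) = 0.3349.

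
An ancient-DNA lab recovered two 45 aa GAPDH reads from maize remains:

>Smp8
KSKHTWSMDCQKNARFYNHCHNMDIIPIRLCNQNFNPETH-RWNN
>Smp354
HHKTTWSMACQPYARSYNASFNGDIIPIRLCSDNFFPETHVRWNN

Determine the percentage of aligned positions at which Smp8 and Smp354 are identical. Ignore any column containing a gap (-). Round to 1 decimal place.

Excluding the 1 gap column leaves 44 comparable sites.
Differing sites — 1:K/H; 2:S/H; 4:H/T; 9:D/A; 12:K/P; 13:N/Y; 16:F/S; 19:H/A; 20:C/S; 21:H/F; 23:M/G; 32:N/S; 33:Q/D; 36:N/F.
30 of the 44 comparable sites match, so the percent identity is 30/44 × 100 = 68.2%.

68.2%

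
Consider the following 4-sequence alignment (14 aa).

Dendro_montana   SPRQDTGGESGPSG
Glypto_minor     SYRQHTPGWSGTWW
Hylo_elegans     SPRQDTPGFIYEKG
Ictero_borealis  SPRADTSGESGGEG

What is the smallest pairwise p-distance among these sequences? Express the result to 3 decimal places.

0.286

Pairwise Hamming distances:
  Dendro_montana vs Glypto_minor: 7
  Dendro_montana vs Hylo_elegans: 6
  Dendro_montana vs Ictero_borealis: 4
  Glypto_minor vs Hylo_elegans: 8
  Glypto_minor vs Ictero_borealis: 8
  Hylo_elegans vs Ictero_borealis: 7
The smallest is 4 mismatches, between Dendro_montana and Ictero_borealis; p = 4/14 = 0.286.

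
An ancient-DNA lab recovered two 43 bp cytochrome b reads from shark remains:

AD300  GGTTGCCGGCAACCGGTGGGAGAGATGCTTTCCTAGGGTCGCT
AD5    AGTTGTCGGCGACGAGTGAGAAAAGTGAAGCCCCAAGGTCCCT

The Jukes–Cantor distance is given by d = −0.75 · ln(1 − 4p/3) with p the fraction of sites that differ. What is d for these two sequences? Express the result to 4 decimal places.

0.5141

The sequences differ at positions 1 (G/A), 6 (C/T), 11 (A/G), 14 (C/G), 15 (G/A), 19 (G/A), 22 (G/A), 24 (G/A), 25 (A/G), 28 (C/A), 29 (T/A), 30 (T/G), 31 (T/C), 34 (T/C), 36 (G/A), 41 (G/C).
p = 16/43 = 0.372093.
d = −0.75 · ln(1 − (4/3)·0.372093) = −0.75 · ln(0.503876) = −0.75 · (-0.685425) = 0.5141.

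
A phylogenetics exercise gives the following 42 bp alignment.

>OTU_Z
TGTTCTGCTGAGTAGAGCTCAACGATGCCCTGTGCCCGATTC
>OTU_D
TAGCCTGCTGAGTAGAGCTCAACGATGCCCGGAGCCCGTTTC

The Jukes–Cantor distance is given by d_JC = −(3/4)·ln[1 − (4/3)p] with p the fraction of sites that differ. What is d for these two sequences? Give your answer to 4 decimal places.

The sequences differ at positions 2 (G/A), 3 (T/G), 4 (T/C), 31 (T/G), 33 (T/A), 39 (A/T).
p = 6/42 = 0.142857.
d = −0.75 · ln(1 − (4/3)·0.142857) = −0.75 · ln(0.809524) = −0.75 · (-0.211309) = 0.1585.

0.1585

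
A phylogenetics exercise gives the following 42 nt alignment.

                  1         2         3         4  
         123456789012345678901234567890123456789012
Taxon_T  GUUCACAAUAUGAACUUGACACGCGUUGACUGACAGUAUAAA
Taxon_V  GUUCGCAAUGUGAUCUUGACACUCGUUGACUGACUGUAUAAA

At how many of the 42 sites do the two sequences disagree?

5

Mismatches occur at site 5 (A↔G), site 10 (A↔G), site 14 (A↔U), site 23 (G↔U), site 35 (A↔U).
That gives 5 mismatches out of 42 aligned sites, so the Hamming distance is 5.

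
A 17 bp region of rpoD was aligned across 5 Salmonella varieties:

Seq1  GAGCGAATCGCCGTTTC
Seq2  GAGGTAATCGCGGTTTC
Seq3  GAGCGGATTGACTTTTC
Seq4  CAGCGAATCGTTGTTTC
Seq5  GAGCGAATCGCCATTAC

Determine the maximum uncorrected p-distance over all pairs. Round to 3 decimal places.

0.412

Pairwise Hamming distances:
  Seq1 vs Seq2: 3
  Seq1 vs Seq3: 4
  Seq1 vs Seq4: 3
  Seq1 vs Seq5: 2
  Seq2 vs Seq3: 7
  Seq2 vs Seq4: 5
  Seq2 vs Seq5: 5
  Seq3 vs Seq4: 6
  Seq3 vs Seq5: 5
  Seq4 vs Seq5: 5
The largest is 7 mismatches, between Seq2 and Seq3; p = 7/17 = 0.412.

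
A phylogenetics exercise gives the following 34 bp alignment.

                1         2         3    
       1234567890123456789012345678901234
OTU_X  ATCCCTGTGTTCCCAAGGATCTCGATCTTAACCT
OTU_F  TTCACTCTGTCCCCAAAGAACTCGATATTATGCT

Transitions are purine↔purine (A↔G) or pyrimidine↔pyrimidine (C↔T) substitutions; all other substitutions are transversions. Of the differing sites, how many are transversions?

Differing sites — 1:A/T (Tv); 4:C/A (Tv); 7:G/C (Tv); 11:T/C (Ti); 17:G/A (Ti); 20:T/A (Tv); 27:C/A (Tv); 31:A/T (Tv); 32:C/G (Tv).
Of the 9 differences, 2 transitions and 7 transversions, so the answer is 7.

7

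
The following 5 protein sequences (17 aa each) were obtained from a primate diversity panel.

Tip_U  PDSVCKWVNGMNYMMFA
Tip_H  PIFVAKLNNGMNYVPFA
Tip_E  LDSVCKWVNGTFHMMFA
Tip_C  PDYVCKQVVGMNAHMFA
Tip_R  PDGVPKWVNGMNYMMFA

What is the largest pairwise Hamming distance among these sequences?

11

Pairwise Hamming distances:
  Tip_U vs Tip_H: 7
  Tip_U vs Tip_E: 4
  Tip_U vs Tip_C: 5
  Tip_U vs Tip_R: 2
  Tip_H vs Tip_E: 11
  Tip_H vs Tip_C: 9
  Tip_H vs Tip_R: 7
  Tip_E vs Tip_C: 8
  Tip_E vs Tip_R: 6
  Tip_C vs Tip_R: 6
The largest is 11, between Tip_H and Tip_E.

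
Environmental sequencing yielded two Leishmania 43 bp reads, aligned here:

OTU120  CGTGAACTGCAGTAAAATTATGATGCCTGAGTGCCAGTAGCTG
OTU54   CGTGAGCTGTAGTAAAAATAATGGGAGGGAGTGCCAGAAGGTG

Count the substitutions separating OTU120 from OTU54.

12

Differing sites — 6:A/G; 10:C/T; 18:T/A; 21:T/A; 22:G/T; 23:A/G; 24:T/G; 26:C/A; 27:C/G; 28:T/G; 38:T/A; 41:C/G.
That gives 12 mismatches out of 43 aligned sites, so the Hamming distance is 12.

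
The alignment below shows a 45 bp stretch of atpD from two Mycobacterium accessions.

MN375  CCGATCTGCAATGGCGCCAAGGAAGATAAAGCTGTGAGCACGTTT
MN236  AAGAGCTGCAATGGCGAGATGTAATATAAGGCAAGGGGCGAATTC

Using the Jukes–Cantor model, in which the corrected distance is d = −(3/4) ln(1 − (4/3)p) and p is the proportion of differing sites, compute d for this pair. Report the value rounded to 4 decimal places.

0.5254

Mismatches occur at site 1 (C↔A), site 2 (C↔A), site 5 (T↔G), site 17 (C↔A), site 18 (C↔G), site 20 (A↔T), site 22 (G↔T), site 25 (G↔T), site 30 (A↔G), site 33 (T↔A), site 34 (G↔A), site 35 (T↔G), site 37 (A↔G), site 40 (A↔G), site 41 (C↔A), site 42 (G↔A), site 45 (T↔C).
p = 17/45 = 0.377778.
d = −0.75 · ln(1 − (4/3)·0.377778) = −0.75 · ln(0.496296) = −0.75 · (-0.700583) = 0.5254.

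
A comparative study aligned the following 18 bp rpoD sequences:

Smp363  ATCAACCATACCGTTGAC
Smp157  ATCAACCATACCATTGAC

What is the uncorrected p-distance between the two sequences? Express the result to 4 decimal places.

0.0556

A single mismatch occurs at site 13 (G/A).
There are 1 differences over 18 sites, so p = 1/18 = 0.0556.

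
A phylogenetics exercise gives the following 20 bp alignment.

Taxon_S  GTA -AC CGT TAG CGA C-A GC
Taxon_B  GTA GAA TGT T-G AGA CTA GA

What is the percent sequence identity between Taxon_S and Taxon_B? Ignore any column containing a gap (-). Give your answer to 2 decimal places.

76.47%

Excluding the 3 gap columns leaves 17 comparable sites.
Mismatches occur at site 6 (C/A), site 7 (C/T), site 13 (C/A), site 20 (C/A).
13 of the 17 comparable sites match, so the percent identity is 13/17 × 100 = 76.47%.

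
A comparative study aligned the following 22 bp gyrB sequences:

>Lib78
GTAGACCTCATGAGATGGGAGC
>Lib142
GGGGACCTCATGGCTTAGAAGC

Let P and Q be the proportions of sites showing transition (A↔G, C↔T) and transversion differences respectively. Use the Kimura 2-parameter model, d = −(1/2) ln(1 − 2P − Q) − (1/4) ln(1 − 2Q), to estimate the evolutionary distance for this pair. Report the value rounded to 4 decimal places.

0.4262

Differing sites — 2:T/G (Tv); 3:A/G (Ti); 13:A/G (Ti); 14:G/C (Tv); 15:A/T (Tv); 17:G/A (Ti); 19:G/A (Ti).
Of the 7 differences, 4 transitions and 3 transversions over 22 sites: P = 4/22 = 0.181818, Q = 3/22 = 0.136364.
d = −0.5·ln(0.500000) − 0.25·ln(0.727272) = −0.5·(-0.693147) − 0.25·(-0.318455) = 0.4262.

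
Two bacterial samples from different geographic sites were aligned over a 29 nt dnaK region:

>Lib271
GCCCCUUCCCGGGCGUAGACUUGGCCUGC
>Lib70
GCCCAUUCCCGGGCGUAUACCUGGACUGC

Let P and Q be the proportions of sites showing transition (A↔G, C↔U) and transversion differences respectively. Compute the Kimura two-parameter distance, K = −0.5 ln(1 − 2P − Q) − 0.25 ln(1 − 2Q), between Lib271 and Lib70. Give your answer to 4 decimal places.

Differing sites — 5:C/A (Tv); 18:G/U (Tv); 21:U/C (Ti); 25:C/A (Tv).
Of the 4 differences, 1 transition and 3 transversions over 29 sites: P = 1/29 = 0.034483, Q = 3/29 = 0.103448.
d = −0.5·ln(0.827586) − 0.25·ln(0.793104) = −0.5·(-0.189242) − 0.25·(-0.231801) = 0.1526.

0.1526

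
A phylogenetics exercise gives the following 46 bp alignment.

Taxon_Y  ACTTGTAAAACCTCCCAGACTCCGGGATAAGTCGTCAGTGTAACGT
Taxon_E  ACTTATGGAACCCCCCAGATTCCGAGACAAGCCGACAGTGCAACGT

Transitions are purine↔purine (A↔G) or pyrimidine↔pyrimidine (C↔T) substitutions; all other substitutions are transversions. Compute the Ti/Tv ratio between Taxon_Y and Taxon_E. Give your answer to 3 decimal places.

The sequences differ at positions 5 (G/A, transition), 7 (A/G, transition), 8 (A/G, transition), 13 (T/C, transition), 20 (C/T, transition), 25 (G/A, transition), 28 (T/C, transition), 32 (T/C, transition), 35 (T/A, transversion), 41 (T/C, transition).
Of the 10 differences, 9 transitions and 1 transversion, so Ti/Tv = 9/1 = 9.000.

9.000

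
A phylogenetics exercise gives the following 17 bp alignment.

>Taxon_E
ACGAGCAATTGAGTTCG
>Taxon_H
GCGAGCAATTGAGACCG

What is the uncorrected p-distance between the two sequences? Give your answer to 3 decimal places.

0.176

The sequences differ at positions 1 (A/G), 14 (T/A), 15 (T/C).
There are 3 differences over 17 sites, so p = 3/17 = 0.176.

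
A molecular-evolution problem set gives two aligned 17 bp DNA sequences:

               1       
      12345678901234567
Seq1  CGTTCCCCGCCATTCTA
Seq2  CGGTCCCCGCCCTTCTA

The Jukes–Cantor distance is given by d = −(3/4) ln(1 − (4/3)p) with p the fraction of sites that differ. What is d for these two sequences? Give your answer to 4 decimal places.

0.1280

The sequences differ at positions 3 (T/G), 12 (A/C).
p = 2/17 = 0.117647.
d = −0.75 · ln(1 − (4/3)·0.117647) = −0.75 · ln(0.843137) = −0.75 · (-0.170626) = 0.1280.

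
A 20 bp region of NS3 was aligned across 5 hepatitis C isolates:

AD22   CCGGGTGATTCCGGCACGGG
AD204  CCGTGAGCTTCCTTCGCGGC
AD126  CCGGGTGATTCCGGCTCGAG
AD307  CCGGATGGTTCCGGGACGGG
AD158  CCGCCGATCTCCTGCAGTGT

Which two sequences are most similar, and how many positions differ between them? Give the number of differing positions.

Pairwise Hamming distances:
  AD22 vs AD204: 7
  AD22 vs AD126: 2
  AD22 vs AD307: 3
  AD22 vs AD158: 10
  AD204 vs AD126: 8
  AD204 vs AD307: 9
  AD204 vs AD158: 11
  AD126 vs AD307: 5
  AD126 vs AD158: 12
  AD307 vs AD158: 11
The smallest is 2, between AD22 and AD126.

2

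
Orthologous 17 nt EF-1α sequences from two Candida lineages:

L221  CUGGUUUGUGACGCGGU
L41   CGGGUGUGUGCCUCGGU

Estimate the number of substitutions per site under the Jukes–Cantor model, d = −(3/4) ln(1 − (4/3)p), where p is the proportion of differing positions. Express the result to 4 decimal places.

0.2824

Differing sites — 2:U/G; 6:U/G; 11:A/C; 13:G/U.
p = 4/17 = 0.235294.
d = −0.75 · ln(1 − (4/3)·0.235294) = −0.75 · ln(0.686275) = −0.75 · (-0.376477) = 0.2824.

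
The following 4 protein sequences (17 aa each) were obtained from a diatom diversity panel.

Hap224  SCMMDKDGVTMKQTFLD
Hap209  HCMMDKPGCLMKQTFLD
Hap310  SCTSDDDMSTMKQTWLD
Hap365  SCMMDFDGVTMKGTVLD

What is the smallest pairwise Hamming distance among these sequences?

Pairwise Hamming distances:
  Hap224 vs Hap209: 4
  Hap224 vs Hap310: 6
  Hap224 vs Hap365: 3
  Hap209 vs Hap310: 9
  Hap209 vs Hap365: 7
  Hap310 vs Hap365: 7
The smallest is 3, between Hap224 and Hap365.

3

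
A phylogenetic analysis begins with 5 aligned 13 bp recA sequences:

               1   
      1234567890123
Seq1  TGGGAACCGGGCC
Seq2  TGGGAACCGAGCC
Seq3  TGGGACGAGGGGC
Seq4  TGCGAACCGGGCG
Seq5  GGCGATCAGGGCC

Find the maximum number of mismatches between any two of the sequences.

6

Pairwise Hamming distances:
  Seq1 vs Seq2: 1
  Seq1 vs Seq3: 4
  Seq1 vs Seq4: 2
  Seq1 vs Seq5: 4
  Seq2 vs Seq3: 5
  Seq2 vs Seq4: 3
  Seq2 vs Seq5: 5
  Seq3 vs Seq4: 6
  Seq3 vs Seq5: 5
  Seq4 vs Seq5: 4
The largest is 6, between Seq3 and Seq4.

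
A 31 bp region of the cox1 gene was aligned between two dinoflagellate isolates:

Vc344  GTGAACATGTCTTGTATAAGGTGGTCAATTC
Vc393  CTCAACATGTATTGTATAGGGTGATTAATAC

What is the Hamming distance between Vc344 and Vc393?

The sequences differ at positions 1 (G/C), 3 (G/C), 11 (C/A), 19 (A/G), 24 (G/A), 26 (C/T), 30 (T/A).
That gives 7 mismatches out of 31 aligned sites, so the Hamming distance is 7.

7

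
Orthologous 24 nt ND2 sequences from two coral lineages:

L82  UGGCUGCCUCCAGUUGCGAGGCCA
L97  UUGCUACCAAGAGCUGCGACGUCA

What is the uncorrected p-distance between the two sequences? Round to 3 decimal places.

0.333

Differing sites — 2:G/U; 6:G/A; 9:U/A; 10:C/A; 11:C/G; 14:U/C; 20:G/C; 22:C/U.
There are 8 differences over 24 sites, so p = 8/24 = 0.333.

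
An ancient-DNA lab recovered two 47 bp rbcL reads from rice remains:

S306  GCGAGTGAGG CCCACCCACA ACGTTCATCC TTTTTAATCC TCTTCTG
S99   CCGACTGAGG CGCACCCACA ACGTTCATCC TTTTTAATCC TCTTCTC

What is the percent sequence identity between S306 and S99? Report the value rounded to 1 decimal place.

The sequences differ at positions 1 (G/C), 5 (G/C), 12 (C/G), 47 (G/C).
43 of the 47 sites match, so the percent identity is 43/47 × 100 = 91.5%.

91.5%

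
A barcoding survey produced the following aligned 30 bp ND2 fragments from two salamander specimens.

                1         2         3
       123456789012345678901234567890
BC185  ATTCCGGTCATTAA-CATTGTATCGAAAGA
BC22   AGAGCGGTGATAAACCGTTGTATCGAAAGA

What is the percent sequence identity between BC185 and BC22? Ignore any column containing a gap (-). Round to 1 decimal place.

79.3%

Excluding the 1 gap column leaves 29 comparable sites.
The sequences differ at positions 2 (T/G), 3 (T/A), 4 (C/G), 9 (C/G), 12 (T/A), 17 (A/G).
23 of the 29 comparable sites match, so the percent identity is 23/29 × 100 = 79.3%.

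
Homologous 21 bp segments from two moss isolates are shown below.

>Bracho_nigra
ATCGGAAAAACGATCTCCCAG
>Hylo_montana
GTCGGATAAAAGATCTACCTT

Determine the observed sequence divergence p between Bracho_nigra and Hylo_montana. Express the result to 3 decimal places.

0.286

The sequences differ at positions 1 (A/G), 7 (A/T), 11 (C/A), 17 (C/A), 20 (A/T), 21 (G/T).
There are 6 differences over 21 sites, so p = 6/21 = 0.286.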